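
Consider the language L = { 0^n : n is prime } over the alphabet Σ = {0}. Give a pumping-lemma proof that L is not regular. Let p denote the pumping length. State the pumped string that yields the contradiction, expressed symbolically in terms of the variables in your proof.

Suppose for contradiction that L is regular, and let p be the pumping length.
Let q be a prime with q ≥ p+2 (infinitely many primes exist), and take w = 0^q ∈ L with |w| = q ≥ p.
Write w = xyz as guaranteed by the lemma, with |xy| ≤ p and y is nonempty.
Then y = 0^k for some k with 1 ≤ k ≤ p.
Since 1 ≤ k ≤ p, |xz| = q-k. Pump with i = q+1: |xy^{q+1}z| = (q-k)+(q+1)k = q+qk = q(1+k), which is composite (both factors ≥ 2). So xy^{q+1}z = 0^{q(1+k)} ∉ L.
This is a contradiction; hence L is not regular.

0^{q(1+k)}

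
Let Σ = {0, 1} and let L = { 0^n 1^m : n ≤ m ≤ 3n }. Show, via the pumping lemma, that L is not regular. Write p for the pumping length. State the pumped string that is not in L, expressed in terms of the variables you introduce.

0^{p+k} 1^p

Toward a contradiction, assume L is regular with pumping length p.
Take w = 0^p 1^p ∈ L (since p ≤ p ≤ 3p), with |w| = 2p ≥ p.
By the pumping lemma, w = xyz with |xy| ≤ p and |y| ≥ 1.
Since the first p symbols of w are all 0's and |xy| ≤ p, y lies entirely in the leading 0-block: y = 0^k for some k with 1 ≤ k ≤ p.
Pump with i = 2: xy^2z = 0^{p+k} 1^p. Now n = p+k > p = m, so the condition n ≤ m fails. Thus xy^2z ∉ L.
This contradicts the pumping lemma, so L is not regular.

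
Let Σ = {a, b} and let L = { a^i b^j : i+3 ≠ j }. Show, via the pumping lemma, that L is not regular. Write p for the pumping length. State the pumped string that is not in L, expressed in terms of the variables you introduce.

Toward a contradiction, assume L is regular with pumping length p.
Choose w = a^p b^{p+p!+3}. Since p ≠ (p+p!+3)-3 = p+p!, w ∈ L; and |w| ≥ p.
The pumping lemma gives a decomposition w = xyz where |xy| ≤ p and |y| ≥ 1.
Since the first p symbols of w are all a's and |xy| ≤ p, y lies entirely in the leading a-block: y = a^k for some k with 1 ≤ k ≤ p.
Since 1 ≤ k ≤ p, k divides p!; set t = 1 + p!/k. Then xy^t z has p + (p!/k)·k = p + p! copies of a. Now the a-count is p+p! and (b-count)-3 = (p+p!+3)-3 = p+p!, so i+3 ≠ j fails. So xy^t z = a^{p+p!} b^{p+p!+3} ∉ L.
This contradicts the pumping lemma, so L is not regular.

a^{p+p!} b^{p+p!+3}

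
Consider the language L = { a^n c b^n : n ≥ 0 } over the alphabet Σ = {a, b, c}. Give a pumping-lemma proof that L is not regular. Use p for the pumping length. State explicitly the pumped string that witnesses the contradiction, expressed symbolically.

Toward a contradiction, assume L is regular with pumping length p.
Take w = a^p c b^p ∈ L with |w| = 2p+1 ≥ p.
The pumping lemma gives a decomposition w = xyz where |xy| ≤ p and |y| ≥ 1.
Because |xy| ≤ p and w begins with p copies of a, we have y = a^k with 1 ≤ k ≤ p.
Pump with i = 2: xy^2z = a^{p+k} c b^p, which would require p+k = p. But k ≥ 1, so xy^2z ∉ L.
This is a contradiction; hence L is not regular.

a^{p+k} c b^p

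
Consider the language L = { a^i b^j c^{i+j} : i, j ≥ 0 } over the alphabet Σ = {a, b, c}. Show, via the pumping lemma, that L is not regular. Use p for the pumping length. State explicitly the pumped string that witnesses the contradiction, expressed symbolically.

a^{p+k} b^p c^{2p}

Assume L is regular; let p be its pumping constant.
Take w = a^p b^p c^{2p} ∈ L (with i=j=p, i+j=2p), |w| = 4p ≥ p.
Write w = xyz as guaranteed by the lemma, with |xy| ≤ p and |y| ≥ 1.
Because |xy| ≤ p and w begins with p copies of a, we have y = a^k with 1 ≤ k ≤ p.
Consider xy^2z = a^{p+k} b^p c^{2p}. Now the a- and b-counts sum to 2p+k, but the c-count is 2p ≠ 2p+k. So xy^2z ∉ L.
Contradiction. Therefore L is not regular.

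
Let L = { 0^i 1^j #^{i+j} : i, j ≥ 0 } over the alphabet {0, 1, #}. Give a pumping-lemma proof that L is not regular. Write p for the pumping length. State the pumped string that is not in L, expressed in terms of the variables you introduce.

Toward a contradiction, assume L is regular with pumping length p.
Take w = 0^p 1^p #^{2p} ∈ L (with i=j=p, i+j=2p), |w| = 4p ≥ p.
The pumping lemma gives a decomposition w = xyz where |xy| ≤ p and |y| > 0.
The first p characters of w are 0's, so xy (and hence y) consists only of 0's. Write y = 0^k, 1 ≤ k ≤ p.
Consider xy^2z = 0^{p+k} 1^p #^{2p}. Now the 0- and 1-counts sum to 2p+k, but the #-count is 2p ≠ 2p+k. So xy^2z ∉ L.
This is a contradiction; hence L is not regular.

0^{p+k} 1^p #^{2p}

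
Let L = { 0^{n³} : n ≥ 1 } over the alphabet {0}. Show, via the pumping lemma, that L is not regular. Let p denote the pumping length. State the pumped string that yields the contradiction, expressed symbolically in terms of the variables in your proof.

Toward a contradiction, assume L is regular with pumping length p.
Take w = 0^{p³} ∈ L with |w| = p³ ≥ p.
The pumping lemma gives a decomposition w = xyz where |xy| ≤ p and |y| ≥ 1.
Then y = 0^k for some k with 1 ≤ k ≤ p.
Pump with i = 2: xy^2z = 0^{p³+k}. Since 1 ≤ k ≤ p, p³ < p³+k ≤ p³+p < p³+3p²+3p+1 = (p+1)³, so p³+k is not a perfect cube. So xy^2z ∉ L.
Contradiction. Therefore L is not regular.

0^{p³+k}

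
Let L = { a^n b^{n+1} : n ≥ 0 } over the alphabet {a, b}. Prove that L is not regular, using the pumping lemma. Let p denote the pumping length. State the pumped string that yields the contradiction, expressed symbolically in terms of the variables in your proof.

Assume L is regular. Let p be the pumping length given by the pumping lemma.
Take w = a^p b^{p+1}. Then w ∈ L and |w| = 2p+1 ≥ p.
The pumping lemma gives a decomposition w = xyz where |xy| ≤ p and |y| ≥ 1.
Because |xy| ≤ p and w begins with p copies of a, we have y = a^k with 1 ≤ k ≤ p.
Pump with i = 2: xy^2z = a^{p+k} b^{p+1}. For this to lie in L we would need p+1 = (p+k)+1, which forces k = 0. But k ≥ 1, so xy^2z ∉ L.
This contradicts the pumping lemma, so L is not regular.

a^{p+k} b^{p+1}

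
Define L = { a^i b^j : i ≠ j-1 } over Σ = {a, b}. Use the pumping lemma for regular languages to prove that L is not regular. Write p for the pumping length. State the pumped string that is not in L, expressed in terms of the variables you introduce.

Toward a contradiction, assume L is regular with pumping length p.
Choose w = a^p b^{p+p!+1}. Since p ≠ (p+p!+1)-1 = p+p!, w ∈ L; and |w| ≥ p.
Write w = xyz as guaranteed by the lemma, with |xy| ≤ p and |y| ≥ 1.
The first p characters of w are a's, so xy (and hence y) consists only of a's. Write y = a^k, 1 ≤ k ≤ p.
Since 1 ≤ k ≤ p, k divides p!; set t = 1 + p!/k. Then xy^t z has p + (p!/k)·k = p + p! copies of a. Now the a-count is p+p! and (b-count)-1 = (p+p!+1)-1 = p+p!, so i ≠ j-1 fails. So xy^t z = a^{p+p!} b^{p+p!+1} ∉ L.
This is a contradiction; hence L is not regular.

a^{p+p!} b^{p+p!+1}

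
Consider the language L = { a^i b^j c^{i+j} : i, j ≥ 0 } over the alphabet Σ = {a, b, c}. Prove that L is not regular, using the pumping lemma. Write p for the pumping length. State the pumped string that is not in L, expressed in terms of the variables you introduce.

Suppose for contradiction that L is regular, and let p be the pumping length.
Take w = a^p b^p c^{2p} ∈ L (with i=j=p, i+j=2p), |w| = 4p ≥ p.
The pumping lemma gives a decomposition w = xyz where |xy| ≤ p and |y| > 0.
Since the first p symbols of w are all a's and |xy| ≤ p, y lies entirely in the leading a-block: y = a^k for some k with 1 ≤ k ≤ p.
Consider xy^2z = a^{p+k} b^p c^{2p}. Now the a- and b-counts sum to 2p+k, but the c-count is 2p ≠ 2p+k. So xy^2z ∉ L.
This contradicts the pumping lemma, so L is not regular.

a^{p+k} b^p c^{2p}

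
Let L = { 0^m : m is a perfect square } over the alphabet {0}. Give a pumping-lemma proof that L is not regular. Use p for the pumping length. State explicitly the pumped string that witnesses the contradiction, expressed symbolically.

0^{p²+k}

Suppose for contradiction that L is regular, and let p be the pumping length.
Take w = 0^{p²} ∈ L with |w| = p² ≥ p.
The pumping lemma gives a decomposition w = xyz where |xy| ≤ p and |y| ≥ 1.
Then y = 0^k for some k with 1 ≤ k ≤ p.
Pump with i = 2: xy^2z = 0^{p²+k}. Since 1 ≤ k ≤ p, p² < p²+k ≤ p²+p < (p+1)², so p²+k lies strictly between consecutive squares and is not a perfect square. So xy^2z ∉ L.
This contradicts the pumping lemma, so L is not regular.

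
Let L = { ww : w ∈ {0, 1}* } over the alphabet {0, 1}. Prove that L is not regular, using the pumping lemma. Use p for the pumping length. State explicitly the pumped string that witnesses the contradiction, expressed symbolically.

0^{p+k} 1^p 0^p 1^p

Assume L is regular; let p be its pumping constant.
Take w = 0^p 1^p 0^p 1^p = uu where u = 0^p1^p; then w ∈ L and |w| = 4p ≥ p.
Write w = xyz as guaranteed by the lemma, with |xy| ≤ p and y is nonempty.
Since the first p symbols of w are all 0's and |xy| ≤ p, y lies entirely in the leading 0-block: y = 0^k for some k with 1 ≤ k ≤ p.
Pump with i = 2: xy^2z = 0^{p+k} 1^p 0^p 1^p, of length 4p+k. Suppose this equals vv. The string starts with 0 and ends with 1, so v does too; thus the boundary between the two copies of v is a 1→0 transition. There is exactly one such transition, at position 2p+k, so |v| = 2p+k and |vv| = 4p+2k ≠ 4p+k since k ≥ 1. So xy^2z ∉ L.
This is a contradiction; hence L is not regular.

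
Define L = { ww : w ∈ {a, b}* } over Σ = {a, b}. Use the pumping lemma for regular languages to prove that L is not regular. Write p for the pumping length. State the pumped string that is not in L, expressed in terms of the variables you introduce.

Assume L is regular; let p be its pumping constant.
Take w = a^p b^p a^p b^p = uu where u = a^pb^p; then w ∈ L and |w| = 4p ≥ p.
The pumping lemma gives a decomposition w = xyz where |xy| ≤ p and |y| > 0.
The first p characters of w are a's, so xy (and hence y) consists only of a's. Write y = a^k, 1 ≤ k ≤ p.
Pump with i = 2: xy^2z = a^{p+k} b^p a^p b^p, of length 4p+k. Suppose this equals vv. The string starts with a and ends with b, so v does too; thus the boundary between the two copies of v is a b→a transition. There is exactly one such transition, at position 2p+k, so |v| = 2p+k and |vv| = 4p+2k ≠ 4p+k since k ≥ 1. So xy^2z ∉ L.
This is a contradiction; hence L is not regular.

a^{p+k} b^p a^p b^p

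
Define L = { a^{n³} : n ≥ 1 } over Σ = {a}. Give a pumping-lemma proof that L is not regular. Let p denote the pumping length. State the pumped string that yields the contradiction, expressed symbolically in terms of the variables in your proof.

Suppose for contradiction that L is regular, and let p be the pumping length.
Take w = a^{p³} ∈ L with |w| = p³ ≥ p.
The pumping lemma gives a decomposition w = xyz where |xy| ≤ p and |y| > 0.
Then y = a^k for some k with 1 ≤ k ≤ p.
Pump with i = 2: xy^2z = a^{p³+k}. Since 1 ≤ k ≤ p, p³ < p³+k ≤ p³+p < p³+3p²+3p+1 = (p+1)³, so p³+k is not a perfect cube. So xy^2z ∉ L.
This contradicts the pumping lemma, so L is not regular.

a^{p³+k}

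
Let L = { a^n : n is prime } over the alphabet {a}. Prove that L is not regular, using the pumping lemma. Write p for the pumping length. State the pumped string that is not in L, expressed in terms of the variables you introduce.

Assume L is regular. Let p be the pumping length given by the pumping lemma.
Let q be a prime with q ≥ p+2 (infinitely many primes exist), and take w = a^q ∈ L with |w| = q ≥ p.
Write w = xyz as guaranteed by the lemma, with |xy| ≤ p and |y| ≥ 1.
Then y = a^k for some k with 1 ≤ k ≤ p.
Since 1 ≤ k ≤ p, |xz| = q-k. Pump with i = q+1: |xy^{q+1}z| = (q-k)+(q+1)k = q+qk = q(1+k), which is composite (both factors ≥ 2). So xy^{q+1}z = a^{q(1+k)} ∉ L.
This is a contradiction; hence L is not regular.

a^{q(1+k)}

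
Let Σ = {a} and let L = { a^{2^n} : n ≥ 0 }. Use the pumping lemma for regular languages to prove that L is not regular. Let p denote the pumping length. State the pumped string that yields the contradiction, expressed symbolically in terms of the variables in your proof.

a^{2^p+k}

Toward a contradiction, assume L is regular with pumping length p.
Take w = a^{2^p} ∈ L with |w| = 2^p ≥ p.
By the pumping lemma, w = xyz with |xy| ≤ p and y is nonempty.
Then y = a^k for some k with 1 ≤ k ≤ p.
Pump with i = 2: xy^2z = a^{2^p+k}. Since 1 ≤ k ≤ p < 2^p, we have 2^p < 2^p+k < 2^{p+1}, so 2^p+k is not a power of 2. So xy^2z ∉ L.
Contradiction. Therefore L is not regular.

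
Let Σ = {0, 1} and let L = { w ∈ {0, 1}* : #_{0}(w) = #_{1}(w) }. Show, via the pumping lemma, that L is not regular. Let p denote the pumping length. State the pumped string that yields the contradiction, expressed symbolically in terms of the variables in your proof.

0^{p+k} 1^p

Suppose for contradiction that L is regular, and let p be the pumping length.
Choose w = 0^p 1^p ∈ L with |w| = 2p ≥ p.
The pumping lemma gives a decomposition w = xyz where |xy| ≤ p and |y| ≥ 1.
The first p characters of w are 0's, so xy (and hence y) consists only of 0's. Write y = 0^k, 1 ≤ k ≤ p.
Pump with i = 2: xy^2z = 0^{p+k} 1^p has p+k occurrences of 0 but only p of 1. Since k ≥ 1 the counts differ, so xy^2z ∉ L.
Contradiction. Therefore L is not regular.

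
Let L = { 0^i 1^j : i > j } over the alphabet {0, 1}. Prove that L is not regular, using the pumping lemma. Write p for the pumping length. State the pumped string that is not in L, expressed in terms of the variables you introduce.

0^{p+1-k} 1^p

Suppose for contradiction that L is regular, and let p be the pumping length.
Choose w = 0^{p+1} 1^p ∈ L, with |w| = 2p+1 ≥ p.
By the pumping lemma, w = xyz with |xy| ≤ p and |y| ≥ 1.
Since the first p symbols of w are all 0's and |xy| ≤ p, y lies entirely in the leading 0-block: y = 0^k for some k with 1 ≤ k ≤ p.
Consider xy^0z = xz = 0^{p+1-k} 1^p. Since k ≥ 1, the 0-count p+1-k is at most p, so i > j fails; thus xz ∉ L.
Contradiction. Therefore L is not regular.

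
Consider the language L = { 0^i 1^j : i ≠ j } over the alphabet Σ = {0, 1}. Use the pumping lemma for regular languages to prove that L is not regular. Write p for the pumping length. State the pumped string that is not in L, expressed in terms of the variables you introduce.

0^{p+p!} 1^{p+p!}

Toward a contradiction, assume L is regular with pumping length p.
Choose w = 0^p 1^{p+p!}. Since p ≠ p+p!, w ∈ L; and |w| ≥ p.
The pumping lemma gives a decomposition w = xyz where |xy| ≤ p and y is nonempty.
Since the first p symbols of w are all 0's and |xy| ≤ p, y lies entirely in the leading 0-block: y = 0^k for some k with 1 ≤ k ≤ p.
Since 1 ≤ k ≤ p, k divides p!; set t = 1 + p!/k. Then xy^t z has p + (p!/k)·k = p + p! copies of 0. Now the 0-count equals the 1-count, so i ≠ j fails. So xy^t z = 0^{p+p!} 1^{p+p!} ∉ L.
Contradiction. Therefore L is not regular.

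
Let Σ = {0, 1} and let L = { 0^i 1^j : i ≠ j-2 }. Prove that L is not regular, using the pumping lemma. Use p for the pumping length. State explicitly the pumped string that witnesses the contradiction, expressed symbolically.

0^{p+p!} 1^{p+p!+2}

Assume L is regular. Let p be the pumping length given by the pumping lemma.
Choose w = 0^p 1^{p+p!+2}. Since p ≠ (p+p!+2)-2 = p+p!, w ∈ L; and |w| ≥ p.
By the pumping lemma, w = xyz with |xy| ≤ p and |y| > 0.
The first p characters of w are 0's, so xy (and hence y) consists only of 0's. Write y = 0^k, 1 ≤ k ≤ p.
Since 1 ≤ k ≤ p, k divides p!; set t = 1 + p!/k. Then xy^t z has p + (p!/k)·k = p + p! copies of 0. Now the 0-count is p+p! and (1-count)-2 = (p+p!+2)-2 = p+p!, so i ≠ j-2 fails. So xy^t z = 0^{p+p!} 1^{p+p!+2} ∉ L.
This contradicts the pumping lemma, so L is not regular.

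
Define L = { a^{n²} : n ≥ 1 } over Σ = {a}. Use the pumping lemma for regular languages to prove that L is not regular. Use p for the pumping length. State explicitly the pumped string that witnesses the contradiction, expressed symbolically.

a^{p²+k}

Assume L is regular. Let p be the pumping length given by the pumping lemma.
Take w = a^{p²} ∈ L with |w| = p² ≥ p.
The pumping lemma gives a decomposition w = xyz where |xy| ≤ p and |y| > 0.
Then y = a^k for some k with 1 ≤ k ≤ p.
Pump with i = 2: xy^2z = a^{p²+k}. Since 1 ≤ k ≤ p, p² < p²+k ≤ p²+p < (p+1)², so p²+k lies strictly between consecutive squares and is not a perfect square. So xy^2z ∉ L.
This contradicts the pumping lemma, so L is not regular.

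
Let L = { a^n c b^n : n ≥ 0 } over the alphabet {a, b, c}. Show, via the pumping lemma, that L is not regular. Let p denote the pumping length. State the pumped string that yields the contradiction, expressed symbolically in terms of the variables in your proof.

Assume L is regular. Let p be the pumping length given by the pumping lemma.
Take w = a^p c b^p ∈ L with |w| = 2p+1 ≥ p.
The pumping lemma gives a decomposition w = xyz where |xy| ≤ p and y is nonempty.
Since the first p symbols of w are all a's and |xy| ≤ p, y lies entirely in the leading a-block: y = a^k for some k with 1 ≤ k ≤ p.
Pump with i = 2: xy^2z = a^{p+k} c b^p, which would require p+k = p. But k ≥ 1, so xy^2z ∉ L.
Contradiction. Therefore L is not regular.

a^{p+k} c b^p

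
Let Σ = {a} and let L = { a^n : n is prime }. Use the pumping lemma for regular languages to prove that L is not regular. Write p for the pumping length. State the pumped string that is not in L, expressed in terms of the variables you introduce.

a^{q(1+k)}

Suppose for contradiction that L is regular, and let p be the pumping length.
Let q be a prime with q ≥ p+2 (infinitely many primes exist), and take w = a^q ∈ L with |w| = q ≥ p.
The pumping lemma gives a decomposition w = xyz where |xy| ≤ p and y is nonempty.
Then y = a^k for some k with 1 ≤ k ≤ p.
Since 1 ≤ k ≤ p, |xz| = q-k. Pump with i = q+1: |xy^{q+1}z| = (q-k)+(q+1)k = q+qk = q(1+k), which is composite (both factors ≥ 2). So xy^{q+1}z = a^{q(1+k)} ∉ L.
Contradiction. Therefore L is not regular.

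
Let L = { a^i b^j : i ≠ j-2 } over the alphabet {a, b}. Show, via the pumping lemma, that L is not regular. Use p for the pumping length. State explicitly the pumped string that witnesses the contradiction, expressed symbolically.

Toward a contradiction, assume L is regular with pumping length p.
Choose w = a^p b^{p+p!+2}. Since p ≠ (p+p!+2)-2 = p+p!, w ∈ L; and |w| ≥ p.
The pumping lemma gives a decomposition w = xyz where |xy| ≤ p and y is nonempty.
Since the first p symbols of w are all a's and |xy| ≤ p, y lies entirely in the leading a-block: y = a^k for some k with 1 ≤ k ≤ p.
Since 1 ≤ k ≤ p, k divides p!; set t = 1 + p!/k. Then xy^t z has p + (p!/k)·k = p + p! copies of a. Now the a-count is p+p! and (b-count)-2 = (p+p!+2)-2 = p+p!, so i ≠ j-2 fails. So xy^t z = a^{p+p!} b^{p+p!+2} ∉ L.
Contradiction. Therefore L is not regular.

a^{p+p!} b^{p+p!+2}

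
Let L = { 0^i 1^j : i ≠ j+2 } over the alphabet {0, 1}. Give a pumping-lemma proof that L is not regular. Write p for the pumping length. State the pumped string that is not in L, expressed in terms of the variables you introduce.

0^{p+p!} 1^{p+p!-2}

Assume L is regular; let p be its pumping constant.
Choose w = 0^p 1^{p+p!-2}. Since p ≠ (p+p!-2)+2 = p+p!, w ∈ L; and |w| ≥ p.
By the pumping lemma, w = xyz with |xy| ≤ p and |y| ≥ 1.
Because |xy| ≤ p and w begins with p copies of 0, we have y = 0^k with 1 ≤ k ≤ p.
Since 1 ≤ k ≤ p, k divides p!; set t = 1 + p!/k. Then xy^t z has p + (p!/k)·k = p + p! copies of 0. Now the 0-count is p+p! and (1-count)+2 = (p+p!-2)+2 = p+p!, so i ≠ j+2 fails. So xy^t z = 0^{p+p!} 1^{p+p!-2} ∉ L.
Contradiction. Therefore L is not regular.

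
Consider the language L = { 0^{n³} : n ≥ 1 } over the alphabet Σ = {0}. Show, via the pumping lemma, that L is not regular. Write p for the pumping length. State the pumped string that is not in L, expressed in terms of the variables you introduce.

Suppose for contradiction that L is regular, and let p be the pumping length.
Take w = 0^{p³} ∈ L with |w| = p³ ≥ p.
The pumping lemma gives a decomposition w = xyz where |xy| ≤ p and |y| > 0.
Then y = 0^k for some k with 1 ≤ k ≤ p.
Pump with i = 2: xy^2z = 0^{p³+k}. Since 1 ≤ k ≤ p, p³ < p³+k ≤ p³+p < p³+3p²+3p+1 = (p+1)³, so p³+k is not a perfect cube. So xy^2z ∉ L.
This contradicts the pumping lemma, so L is not regular.

0^{p³+k}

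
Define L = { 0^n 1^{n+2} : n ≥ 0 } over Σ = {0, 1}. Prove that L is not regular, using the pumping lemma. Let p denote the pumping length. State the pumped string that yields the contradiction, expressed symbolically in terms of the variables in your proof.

Assume L is regular. Let p be the pumping length given by the pumping lemma.
Choose w = 0^p 1^{p+2}, which is in L with |w| = 2p+2 ≥ p.
Write w = xyz as guaranteed by the lemma, with |xy| ≤ p and |y| > 0.
The first p characters of w are 0's, so xy (and hence y) consists only of 0's. Write y = 0^k, 1 ≤ k ≤ p.
Pump with i = 2: xy^2z = 0^{p+k} 1^{p+2}. For this to lie in L we would need p+2 = (p+k)+2, which forces k = 0. But k ≥ 1, so xy^2z ∉ L.
This is a contradiction; hence L is not regular.

0^{p+k} 1^{p+2}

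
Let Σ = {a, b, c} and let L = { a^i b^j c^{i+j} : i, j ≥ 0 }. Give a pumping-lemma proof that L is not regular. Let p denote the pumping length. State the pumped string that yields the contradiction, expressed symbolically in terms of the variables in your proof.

a^{p+k} b^p c^{2p}

Suppose for contradiction that L is regular, and let p be the pumping length.
Take w = a^p b^p c^{2p} ∈ L (with i=j=p, i+j=2p), |w| = 4p ≥ p.
By the pumping lemma, w = xyz with |xy| ≤ p and |y| > 0.
Because |xy| ≤ p and w begins with p copies of a, we have y = a^k with 1 ≤ k ≤ p.
Consider xy^2z = a^{p+k} b^p c^{2p}. Now the a- and b-counts sum to 2p+k, but the c-count is 2p ≠ 2p+k. So xy^2z ∉ L.
Contradiction. Therefore L is not regular.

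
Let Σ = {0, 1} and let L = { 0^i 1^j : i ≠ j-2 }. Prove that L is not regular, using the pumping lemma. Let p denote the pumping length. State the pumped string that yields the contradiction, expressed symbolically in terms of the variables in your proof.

0^{p+p!} 1^{p+p!+2}

Suppose for contradiction that L is regular, and let p be the pumping length.
Choose w = 0^p 1^{p+p!+2}. Since p ≠ (p+p!+2)-2 = p+p!, w ∈ L; and |w| ≥ p.
By the pumping lemma, w = xyz with |xy| ≤ p and y is nonempty.
The first p characters of w are 0's, so xy (and hence y) consists only of 0's. Write y = 0^k, 1 ≤ k ≤ p.
Since 1 ≤ k ≤ p, k divides p!; set t = 1 + p!/k. Then xy^t z has p + (p!/k)·k = p + p! copies of 0. Now the 0-count is p+p! and (1-count)-2 = (p+p!+2)-2 = p+p!, so i ≠ j-2 fails. So xy^t z = 0^{p+p!} 1^{p+p!+2} ∉ L.
This contradicts the pumping lemma, so L is not regular.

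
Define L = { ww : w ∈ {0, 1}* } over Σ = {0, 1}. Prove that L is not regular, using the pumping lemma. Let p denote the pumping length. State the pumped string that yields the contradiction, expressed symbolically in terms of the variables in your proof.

0^{p+k} 1^p 0^p 1^p

Assume L is regular; let p be its pumping constant.
Take w = 0^p 1^p 0^p 1^p = uu where u = 0^p1^p; then w ∈ L and |w| = 4p ≥ p.
By the pumping lemma, w = xyz with |xy| ≤ p and |y| ≥ 1.
Since the first p symbols of w are all 0's and |xy| ≤ p, y lies entirely in the leading 0-block: y = 0^k for some k with 1 ≤ k ≤ p.
Pump with i = 2: xy^2z = 0^{p+k} 1^p 0^p 1^p, of length 4p+k. Suppose this equals vv. The string starts with 0 and ends with 1, so v does too; thus the boundary between the two copies of v is a 1→0 transition. There is exactly one such transition, at position 2p+k, so |v| = 2p+k and |vv| = 4p+2k ≠ 4p+k since k ≥ 1. So xy^2z ∉ L.
This contradicts the pumping lemma, so L is not regular.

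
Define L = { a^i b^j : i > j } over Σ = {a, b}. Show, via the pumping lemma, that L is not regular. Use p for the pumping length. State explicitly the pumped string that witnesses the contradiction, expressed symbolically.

a^{p+1-k} b^p

Toward a contradiction, assume L is regular with pumping length p.
Choose w = a^{p+1} b^p ∈ L, with |w| = 2p+1 ≥ p.
Write w = xyz as guaranteed by the lemma, with |xy| ≤ p and |y| > 0.
Since the first p symbols of w are all a's and |xy| ≤ p, y lies entirely in the leading a-block: y = a^k for some k with 1 ≤ k ≤ p.
Consider xy^0z = xz = a^{p+1-k} b^p. Since k ≥ 1, the a-count p+1-k is at most p, so i > j fails; thus xz ∉ L.
Contradiction. Therefore L is not regular.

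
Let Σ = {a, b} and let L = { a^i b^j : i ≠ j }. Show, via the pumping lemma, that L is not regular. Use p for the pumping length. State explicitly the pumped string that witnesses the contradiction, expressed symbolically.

Suppose for contradiction that L is regular, and let p be the pumping length.
Choose w = a^p b^{p+p!}. Since p ≠ p+p!, w ∈ L; and |w| ≥ p.
Write w = xyz as guaranteed by the lemma, with |xy| ≤ p and |y| ≥ 1.
The first p characters of w are a's, so xy (and hence y) consists only of a's. Write y = a^k, 1 ≤ k ≤ p.
Since 1 ≤ k ≤ p, k divides p!; set t = 1 + p!/k. Then xy^t z has p + (p!/k)·k = p + p! copies of a. Now the a-count equals the b-count, so i ≠ j fails. So xy^t z = a^{p+p!} b^{p+p!} ∉ L.
This contradicts the pumping lemma, so L is not regular.

a^{p+p!} b^{p+p!}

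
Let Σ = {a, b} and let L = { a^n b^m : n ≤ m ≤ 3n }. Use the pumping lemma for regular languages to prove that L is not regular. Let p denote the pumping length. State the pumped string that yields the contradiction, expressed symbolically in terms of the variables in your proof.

Suppose for contradiction that L is regular, and let p be the pumping length.
Take w = a^p b^p ∈ L (since p ≤ p ≤ 3p), with |w| = 2p ≥ p.
By the pumping lemma, w = xyz with |xy| ≤ p and y is nonempty.
Because |xy| ≤ p and w begins with p copies of a, we have y = a^k with 1 ≤ k ≤ p.
Pump with i = 2: xy^2z = a^{p+k} b^p. Now n = p+k > p = m, so the condition n ≤ m fails. Thus xy^2z ∉ L.
Contradiction. Therefore L is not regular.

a^{p+k} b^p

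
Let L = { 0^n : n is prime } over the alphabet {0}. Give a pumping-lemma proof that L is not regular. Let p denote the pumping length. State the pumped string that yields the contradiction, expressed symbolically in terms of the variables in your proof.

0^{q(1+k)}

Assume L is regular; let p be its pumping constant.
Let q be a prime with q ≥ p+2 (infinitely many primes exist), and take w = 0^q ∈ L with |w| = q ≥ p.
Write w = xyz as guaranteed by the lemma, with |xy| ≤ p and |y| ≥ 1.
Then y = 0^k for some k with 1 ≤ k ≤ p.
Since 1 ≤ k ≤ p, |xz| = q-k. Pump with i = q+1: |xy^{q+1}z| = (q-k)+(q+1)k = q+qk = q(1+k), which is composite (both factors ≥ 2). So xy^{q+1}z = 0^{q(1+k)} ∉ L.
This is a contradiction; hence L is not regular.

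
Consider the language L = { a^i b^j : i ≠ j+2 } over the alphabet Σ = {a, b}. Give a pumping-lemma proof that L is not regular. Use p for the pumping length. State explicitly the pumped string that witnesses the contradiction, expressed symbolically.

Assume L is regular. Let p be the pumping length given by the pumping lemma.
Choose w = a^p b^{p+p!-2}. Since p ≠ (p+p!-2)+2 = p+p!, w ∈ L; and |w| ≥ p.
The pumping lemma gives a decomposition w = xyz where |xy| ≤ p and |y| ≥ 1.
Because |xy| ≤ p and w begins with p copies of a, we have y = a^k with 1 ≤ k ≤ p.
Since 1 ≤ k ≤ p, k divides p!; set t = 1 + p!/k. Then xy^t z has p + (p!/k)·k = p + p! copies of a. Now the a-count is p+p! and (b-count)+2 = (p+p!-2)+2 = p+p!, so i ≠ j+2 fails. So xy^t z = a^{p+p!} b^{p+p!-2} ∉ L.
This contradicts the pumping lemma, so L is not regular.

a^{p+p!} b^{p+p!-2}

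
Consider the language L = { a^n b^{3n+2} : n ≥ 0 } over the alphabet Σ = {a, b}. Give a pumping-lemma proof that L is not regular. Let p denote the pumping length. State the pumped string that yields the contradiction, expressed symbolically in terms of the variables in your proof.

a^{p+k} b^{3p+2}

Toward a contradiction, assume L is regular with pumping length p.
Take w = a^p b^{3p+2}. Then w ∈ L and |w| = 4p+2 ≥ p.
Write w = xyz as guaranteed by the lemma, with |xy| ≤ p and y is nonempty.
Since the first p symbols of w are all a's and |xy| ≤ p, y lies entirely in the leading a-block: y = a^k for some k with 1 ≤ k ≤ p.
Pump with i = 2: xy^2z = a^{p+k} b^{3p+2}. For this to lie in L we would need 3p+2 = 3(p+k)+2, which forces k = 0. But k ≥ 1, so xy^2z ∉ L.
This is a contradiction; hence L is not regular.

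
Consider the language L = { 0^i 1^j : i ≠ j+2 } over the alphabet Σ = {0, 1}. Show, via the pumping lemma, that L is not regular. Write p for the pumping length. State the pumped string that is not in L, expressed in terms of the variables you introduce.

0^{p+p!} 1^{p+p!-2}

Toward a contradiction, assume L is regular with pumping length p.
Choose w = 0^p 1^{p+p!-2}. Since p ≠ (p+p!-2)+2 = p+p!, w ∈ L; and |w| ≥ p.
Write w = xyz as guaranteed by the lemma, with |xy| ≤ p and y is nonempty.
The first p characters of w are 0's, so xy (and hence y) consists only of 0's. Write y = 0^k, 1 ≤ k ≤ p.
Since 1 ≤ k ≤ p, k divides p!; set t = 1 + p!/k. Then xy^t z has p + (p!/k)·k = p + p! copies of 0. Now the 0-count is p+p! and (1-count)+2 = (p+p!-2)+2 = p+p!, so i ≠ j+2 fails. So xy^t z = 0^{p+p!} 1^{p+p!-2} ∉ L.
This contradicts the pumping lemma, so L is not regular.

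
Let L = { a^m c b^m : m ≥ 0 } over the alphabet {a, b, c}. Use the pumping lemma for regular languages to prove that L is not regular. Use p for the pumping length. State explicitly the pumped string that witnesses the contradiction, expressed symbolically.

a^{p+k} c b^p

Assume L is regular. Let p be the pumping length given by the pumping lemma.
Take w = a^p c b^p ∈ L with |w| = 2p+1 ≥ p.
By the pumping lemma, w = xyz with |xy| ≤ p and |y| ≥ 1.
The first p characters of w are a's, so xy (and hence y) consists only of a's. Write y = a^k, 1 ≤ k ≤ p.
Pump with i = 2: xy^2z = a^{p+k} c b^p, which would require p+k = p. But k ≥ 1, so xy^2z ∉ L.
This is a contradiction; hence L is not regular.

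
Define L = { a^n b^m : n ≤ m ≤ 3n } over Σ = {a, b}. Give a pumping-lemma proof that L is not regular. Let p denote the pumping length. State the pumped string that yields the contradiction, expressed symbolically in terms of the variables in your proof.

Assume L is regular; let p be its pumping constant.
Take w = a^p b^p ∈ L (since p ≤ p ≤ 3p), with |w| = 2p ≥ p.
By the pumping lemma, w = xyz with |xy| ≤ p and |y| > 0.
Since the first p symbols of w are all a's and |xy| ≤ p, y lies entirely in the leading a-block: y = a^k for some k with 1 ≤ k ≤ p.
Pump with i = 2: xy^2z = a^{p+k} b^p. Now n = p+k > p = m, so the condition n ≤ m fails. Thus xy^2z ∉ L.
This is a contradiction; hence L is not regular.

a^{p+k} b^p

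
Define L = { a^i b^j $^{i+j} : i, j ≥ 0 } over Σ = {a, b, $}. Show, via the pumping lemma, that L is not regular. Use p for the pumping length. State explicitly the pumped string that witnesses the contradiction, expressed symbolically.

Assume L is regular; let p be its pumping constant.
Take w = a^p b^p $^{2p} ∈ L (with i=j=p, i+j=2p), |w| = 4p ≥ p.
By the pumping lemma, w = xyz with |xy| ≤ p and |y| > 0.
Since the first p symbols of w are all a's and |xy| ≤ p, y lies entirely in the leading a-block: y = a^k for some k with 1 ≤ k ≤ p.
Consider xy^2z = a^{p+k} b^p $^{2p}. Now the a- and b-counts sum to 2p+k, but the $-count is 2p ≠ 2p+k. So xy^2z ∉ L.
Contradiction. Therefore L is not regular.

a^{p+k} b^p $^{2p}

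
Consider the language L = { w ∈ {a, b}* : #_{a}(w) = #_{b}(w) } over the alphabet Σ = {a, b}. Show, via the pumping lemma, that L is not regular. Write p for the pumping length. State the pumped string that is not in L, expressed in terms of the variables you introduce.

a^{p+k} b^p

Assume L is regular; let p be its pumping constant.
Choose w = a^p b^p ∈ L with |w| = 2p ≥ p.
By the pumping lemma, w = xyz with |xy| ≤ p and |y| ≥ 1.
Since the first p symbols of w are all a's and |xy| ≤ p, y lies entirely in the leading a-block: y = a^k for some k with 1 ≤ k ≤ p.
Pump with i = 2: xy^2z = a^{p+k} b^p has p+k occurrences of a but only p of b. Since k ≥ 1 the counts differ, so xy^2z ∉ L.
This is a contradiction; hence L is not regular.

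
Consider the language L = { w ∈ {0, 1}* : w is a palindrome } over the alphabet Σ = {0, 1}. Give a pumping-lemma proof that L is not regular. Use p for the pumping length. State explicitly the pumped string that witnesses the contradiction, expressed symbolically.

Suppose for contradiction that L is regular, and let p be the pumping length.
Take w = 0^p 1 0^p, a palindrome of length 2p+1 ≥ p.
The pumping lemma gives a decomposition w = xyz where |xy| ≤ p and |y| ≥ 1.
Since the first p symbols of w are all 0's and |xy| ≤ p, y lies entirely in the leading 0-block: y = 0^k for some k with 1 ≤ k ≤ p.
Pump with i = 2: xy^2z = 0^{p+k} 1 0^p. Its reverse is 0^p 1 0^{p+k}, which differs from xy^2z since k ≥ 1. So xy^2z is not a palindrome and xy^2z ∉ L.
Contradiction. Therefore L is not regular.

0^{p+k} 1 0^p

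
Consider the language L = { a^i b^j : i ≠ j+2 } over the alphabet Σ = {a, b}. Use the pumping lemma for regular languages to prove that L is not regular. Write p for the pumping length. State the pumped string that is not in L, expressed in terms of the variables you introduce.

a^{p+p!} b^{p+p!-2}

Suppose for contradiction that L is regular, and let p be the pumping length.
Choose w = a^p b^{p+p!-2}. Since p ≠ (p+p!-2)+2 = p+p!, w ∈ L; and |w| ≥ p.
Write w = xyz as guaranteed by the lemma, with |xy| ≤ p and y is nonempty.
Because |xy| ≤ p and w begins with p copies of a, we have y = a^k with 1 ≤ k ≤ p.
Since 1 ≤ k ≤ p, k divides p!; set t = 1 + p!/k. Then xy^t z has p + (p!/k)·k = p + p! copies of a. Now the a-count is p+p! and (b-count)+2 = (p+p!-2)+2 = p+p!, so i ≠ j+2 fails. So xy^t z = a^{p+p!} b^{p+p!-2} ∉ L.
This is a contradiction; hence L is not regular.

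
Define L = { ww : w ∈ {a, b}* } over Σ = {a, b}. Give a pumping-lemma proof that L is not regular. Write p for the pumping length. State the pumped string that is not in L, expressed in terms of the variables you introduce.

Assume L is regular; let p be its pumping constant.
Take w = a^p b^p a^p b^p = uu where u = a^pb^p; then w ∈ L and |w| = 4p ≥ p.
Write w = xyz as guaranteed by the lemma, with |xy| ≤ p and |y| > 0.
The first p characters of w are a's, so xy (and hence y) consists only of a's. Write y = a^k, 1 ≤ k ≤ p.
Pump with i = 2: xy^2z = a^{p+k} b^p a^p b^p, of length 4p+k. Suppose this equals vv. The string starts with a and ends with b, so v does too; thus the boundary between the two copies of v is a b→a transition. There is exactly one such transition, at position 2p+k, so |v| = 2p+k and |vv| = 4p+2k ≠ 4p+k since k ≥ 1. So xy^2z ∉ L.
This contradicts the pumping lemma, so L is not regular.

a^{p+k} b^p a^p b^p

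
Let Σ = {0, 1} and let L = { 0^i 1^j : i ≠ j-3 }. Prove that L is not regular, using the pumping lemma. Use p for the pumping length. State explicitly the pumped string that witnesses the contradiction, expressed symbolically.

Toward a contradiction, assume L is regular with pumping length p.
Choose w = 0^p 1^{p+p!+3}. Since p ≠ (p+p!+3)-3 = p+p!, w ∈ L; and |w| ≥ p.
By the pumping lemma, w = xyz with |xy| ≤ p and |y| ≥ 1.
The first p characters of w are 0's, so xy (and hence y) consists only of 0's. Write y = 0^k, 1 ≤ k ≤ p.
Since 1 ≤ k ≤ p, k divides p!; set t = 1 + p!/k. Then xy^t z has p + (p!/k)·k = p + p! copies of 0. Now the 0-count is p+p! and (1-count)-3 = (p+p!+3)-3 = p+p!, so i ≠ j-3 fails. So xy^t z = 0^{p+p!} 1^{p+p!+3} ∉ L.
Contradiction. Therefore L is not regular.

0^{p+p!} 1^{p+p!+3}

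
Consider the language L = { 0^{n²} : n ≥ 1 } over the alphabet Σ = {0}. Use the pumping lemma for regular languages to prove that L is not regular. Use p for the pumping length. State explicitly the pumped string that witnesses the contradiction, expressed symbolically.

Toward a contradiction, assume L is regular with pumping length p.
Take w = 0^{p²} ∈ L with |w| = p² ≥ p.
Write w = xyz as guaranteed by the lemma, with |xy| ≤ p and |y| > 0.
Then y = 0^k for some k with 1 ≤ k ≤ p.
Pump with i = 2: xy^2z = 0^{p²+k}. Since 1 ≤ k ≤ p, p² < p²+k ≤ p²+p < (p+1)², so p²+k lies strictly between consecutive squares and is not a perfect square. So xy^2z ∉ L.
This contradicts the pumping lemma, so L is not regular.

0^{p²+k}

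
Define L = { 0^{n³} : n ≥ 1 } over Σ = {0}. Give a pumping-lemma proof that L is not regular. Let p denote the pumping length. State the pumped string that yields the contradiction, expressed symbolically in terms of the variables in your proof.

0^{p³+k}

Assume L is regular; let p be its pumping constant.
Take w = 0^{p³} ∈ L with |w| = p³ ≥ p.
By the pumping lemma, w = xyz with |xy| ≤ p and |y| > 0.
Then y = 0^k for some k with 1 ≤ k ≤ p.
Pump with i = 2: xy^2z = 0^{p³+k}. Since 1 ≤ k ≤ p, p³ < p³+k ≤ p³+p < p³+3p²+3p+1 = (p+1)³, so p³+k is not a perfect cube. So xy^2z ∉ L.
Contradiction. Therefore L is not regular.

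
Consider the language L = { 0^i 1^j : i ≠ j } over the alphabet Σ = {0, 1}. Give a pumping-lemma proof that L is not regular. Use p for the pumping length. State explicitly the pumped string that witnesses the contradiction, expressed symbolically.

Assume L is regular; let p be its pumping constant.
Choose w = 0^p 1^{p+p!}. Since p ≠ p+p!, w ∈ L; and |w| ≥ p.
Write w = xyz as guaranteed by the lemma, with |xy| ≤ p and |y| > 0.
Since the first p symbols of w are all 0's and |xy| ≤ p, y lies entirely in the leading 0-block: y = 0^k for some k with 1 ≤ k ≤ p.
Since 1 ≤ k ≤ p, k divides p!; set t = 1 + p!/k. Then xy^t z has p + (p!/k)·k = p + p! copies of 0. Now the 0-count equals the 1-count, so i ≠ j fails. So xy^t z = 0^{p+p!} 1^{p+p!} ∉ L.
Contradiction. Therefore L is not regular.

0^{p+p!} 1^{p+p!}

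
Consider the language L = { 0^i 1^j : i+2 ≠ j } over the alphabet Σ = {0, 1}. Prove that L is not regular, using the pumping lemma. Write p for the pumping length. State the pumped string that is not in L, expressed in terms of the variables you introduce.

0^{p+p!} 1^{p+p!+2}

Suppose for contradiction that L is regular, and let p be the pumping length.
Choose w = 0^p 1^{p+p!+2}. Since p ≠ (p+p!+2)-2 = p+p!, w ∈ L; and |w| ≥ p.
Write w = xyz as guaranteed by the lemma, with |xy| ≤ p and |y| > 0.
Because |xy| ≤ p and w begins with p copies of 0, we have y = 0^k with 1 ≤ k ≤ p.
Since 1 ≤ k ≤ p, k divides p!; set t = 1 + p!/k. Then xy^t z has p + (p!/k)·k = p + p! copies of 0. Now the 0-count is p+p! and (1-count)-2 = (p+p!+2)-2 = p+p!, so i+2 ≠ j fails. So xy^t z = 0^{p+p!} 1^{p+p!+2} ∉ L.
Contradiction. Therefore L is not regular.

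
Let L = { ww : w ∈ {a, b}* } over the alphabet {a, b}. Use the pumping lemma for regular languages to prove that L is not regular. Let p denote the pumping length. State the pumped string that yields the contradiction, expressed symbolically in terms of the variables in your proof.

Suppose for contradiction that L is regular, and let p be the pumping length.
Take w = a^p b^p a^p b^p = uu where u = a^pb^p; then w ∈ L and |w| = 4p ≥ p.
Write w = xyz as guaranteed by the lemma, with |xy| ≤ p and |y| > 0.
Since the first p symbols of w are all a's and |xy| ≤ p, y lies entirely in the leading a-block: y = a^k for some k with 1 ≤ k ≤ p.
Pump with i = 2: xy^2z = a^{p+k} b^p a^p b^p, of length 4p+k. Suppose this equals vv. The string starts with a and ends with b, so v does too; thus the boundary between the two copies of v is a b→a transition. There is exactly one such transition, at position 2p+k, so |v| = 2p+k and |vv| = 4p+2k ≠ 4p+k since k ≥ 1. So xy^2z ∉ L.
This is a contradiction; hence L is not regular.

a^{p+k} b^p a^p b^p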